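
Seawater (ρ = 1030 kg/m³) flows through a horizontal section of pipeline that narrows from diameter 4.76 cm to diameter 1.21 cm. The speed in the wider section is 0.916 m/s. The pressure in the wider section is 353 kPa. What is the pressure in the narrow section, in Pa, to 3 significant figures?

P₂ ≈ 250000 Pa

The volume flow rate is constant, so v₂ = (A₁/A₂)v₁ = (17.8/1.15)·0.916 = 14.2 m/s.
Bernoulli (h₁ = h₂): P₁ − P₂ = ½ρ(v₂² − v₁²).
P₂ = P₁ − ½ρ(v₂² − v₁²) = 353000 − ½·1030·(14.2² − 0.916²) = 353000 − 103000 = 250000 Pa.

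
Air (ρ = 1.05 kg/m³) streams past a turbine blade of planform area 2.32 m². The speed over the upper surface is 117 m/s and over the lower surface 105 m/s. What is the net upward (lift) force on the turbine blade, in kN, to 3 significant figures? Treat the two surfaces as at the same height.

F ≈ 3.24 kN

From P + ½ρv² = const at equal height, P_low − P_up = ½ρ(v_up² − v_low²).
ΔP = ½·1.05·(117² − 105²) = 1400 Pa.
Lift = ΔP · A = 1400 × 2.32 = 3240 N.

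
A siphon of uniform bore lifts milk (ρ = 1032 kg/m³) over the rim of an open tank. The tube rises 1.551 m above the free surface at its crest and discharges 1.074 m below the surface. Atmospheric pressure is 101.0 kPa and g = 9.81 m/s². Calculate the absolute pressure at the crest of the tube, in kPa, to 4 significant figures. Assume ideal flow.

The outlet speed comes from Torricelli: v = √(2g·1.074) = 4.590 m/s.
Continuity keeps v the same throughout the tube; from surface to crest, P_atm + 0 = P_top + ½ρv² + ρg·h_top.
P_top = 101000 − ½·1032·4.590² − 1032·9.81·1.551 = 74420 Pa.

P_top = 74.42 kPa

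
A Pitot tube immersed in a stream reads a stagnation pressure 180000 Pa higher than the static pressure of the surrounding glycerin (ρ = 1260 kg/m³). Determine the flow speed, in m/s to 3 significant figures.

16.9 m/s

The dynamic pressure equals the rise in static pressure at the stagnation point: ΔP = ½ρv².
v = √(2ΔP/ρ) = √(2·180000/1260) = 16.9 m/s.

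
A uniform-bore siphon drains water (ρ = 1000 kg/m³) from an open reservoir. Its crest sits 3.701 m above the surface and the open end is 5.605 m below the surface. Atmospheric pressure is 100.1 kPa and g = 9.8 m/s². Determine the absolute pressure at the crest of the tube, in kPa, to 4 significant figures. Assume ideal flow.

P_top ≈ 8.901 kPa

Bernoulli surface→outlet gives ½v² = g·h_out, so v = √(2·9.8·5.605) = 10.48 m/s.
Continuity keeps v the same throughout the tube; from surface to crest, P_atm + 0 = P_top + ½ρv² + ρg·h_top.
P_top = 100100 − ½·1000·10.48² − 1000·9.8·3.701 = 8901 Pa.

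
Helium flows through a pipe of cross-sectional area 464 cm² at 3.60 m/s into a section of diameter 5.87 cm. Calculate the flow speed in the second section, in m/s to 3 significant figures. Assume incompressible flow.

The volume flow rate is constant, so v₂ = (A₁/A₂)v₁ = (464/27.1)·3.60 = 61.7 m/s.

v₂ ≈ 61.7 m/s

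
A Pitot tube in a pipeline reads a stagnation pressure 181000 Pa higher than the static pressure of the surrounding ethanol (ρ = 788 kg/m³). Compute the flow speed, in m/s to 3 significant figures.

The dynamic pressure equals the rise in static pressure at the stagnation point: ΔP = ½ρv².
v = √(2ΔP/ρ) = √(2·181000/788) = 21.4 m/s.

v ≈ 21.4 m/s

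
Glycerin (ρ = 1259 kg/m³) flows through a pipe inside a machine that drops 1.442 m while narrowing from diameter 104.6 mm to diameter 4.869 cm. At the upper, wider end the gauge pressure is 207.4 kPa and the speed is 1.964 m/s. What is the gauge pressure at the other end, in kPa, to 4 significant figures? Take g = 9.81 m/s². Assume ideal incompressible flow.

Continuity gives A₁v₁ = A₂v₂, so v₂ = (85.93 cm²)/(18.62 cm²) × 1.964 m/s = 9.064 m/s.
Bernoulli: P₁ + ½ρv₁² + ρg h₁ = P₂ + ½ρv₂² + ρg h₂, so P₂ = P₁ + ½ρ(v₁² − v₂²) − ρg(h₂ − h₁).
P₂ = 207400 + ½·1259·(1.964² − 9.064²) − 1259·9.81·(−1.442) = 207400 + (-49290) − (-17810) = 175900 Pa.

P₂ ≈ 175.9 kPa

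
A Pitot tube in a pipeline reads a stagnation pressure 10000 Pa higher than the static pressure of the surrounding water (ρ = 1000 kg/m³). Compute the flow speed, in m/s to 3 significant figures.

At the stagnation point the flow is brought to rest, so Bernoulli gives P_stag − P_static = ½ρv².
v = √(2ΔP/ρ) = √(2·10000/1000) = 4.47 m/s.

v ≈ 4.47 m/s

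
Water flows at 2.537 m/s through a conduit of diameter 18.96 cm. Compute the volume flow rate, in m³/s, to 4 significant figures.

Q ≈ 0.07163 m³/s

Q = A·v = 0.02823 m² × 2.537 m/s = 0.07163 m³/s.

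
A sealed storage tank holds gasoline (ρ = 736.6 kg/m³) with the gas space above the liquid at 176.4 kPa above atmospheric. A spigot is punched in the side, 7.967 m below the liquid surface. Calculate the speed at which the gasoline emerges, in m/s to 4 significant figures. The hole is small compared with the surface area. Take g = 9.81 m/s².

25.20 m/s

Take point 1 at the surface (v₁ ≈ 0) and point 2 at the hole (at atmospheric pressure). Bernoulli: P₁ + ρg h = P_atm + ½ρv₂².
With P₁ − P_atm = 176400 Pa, v₂ = √(2gh + 2ΔP/ρ) = √(2·9.81·7.967 + 2·176400/736.6) = 25.20 m/s.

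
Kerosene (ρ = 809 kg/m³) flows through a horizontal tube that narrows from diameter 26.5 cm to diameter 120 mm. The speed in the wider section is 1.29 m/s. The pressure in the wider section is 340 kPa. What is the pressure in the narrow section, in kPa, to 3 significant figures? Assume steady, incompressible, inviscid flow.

Continuity gives A₁v₁ = A₂v₂, so v₂ = (552 cm²)/(113 cm²) × 1.29 m/s = 6.29 m/s.
With no height change, Bernoulli's equation is P₁ + ½ρv₁² = P₂ + ½ρv₂².
P₂ = P₁ − ½ρ(v₂² − v₁²) = 340000 − ½·809·(6.29² − 1.29²) = 340000 − 15300 = 325000 Pa.

P₂ = 325 kPa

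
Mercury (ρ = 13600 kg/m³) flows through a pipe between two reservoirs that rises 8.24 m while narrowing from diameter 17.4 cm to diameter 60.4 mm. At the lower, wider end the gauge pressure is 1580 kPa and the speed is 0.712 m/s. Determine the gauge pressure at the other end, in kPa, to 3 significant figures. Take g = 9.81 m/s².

P₂ ≈ 247 kPa

By continuity, v₂ = v₁·A₁/A₂ = 0.712·(238/28.7) = 5.91 m/s.
Bernoulli: P₁ + ½ρv₁² + ρg h₁ = P₂ + ½ρv₂² + ρg h₂, so P₂ = P₁ + ½ρ(v₁² − v₂²) − ρg(h₂ − h₁).
P₂ = 1580000 + ½·13600·(0.712² − 5.91²) − 13600·9.81·(+8.24) = 1580000 + (-234000) − (1100000) = 247000 Pa.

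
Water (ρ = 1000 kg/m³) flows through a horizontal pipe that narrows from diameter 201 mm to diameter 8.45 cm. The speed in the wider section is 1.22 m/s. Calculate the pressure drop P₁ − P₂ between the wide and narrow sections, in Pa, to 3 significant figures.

ΔP ≈ 23100 Pa

The volume flow rate is constant, so v₂ = (A₁/A₂)v₁ = (317/56.1)·1.22 = 6.90 m/s.
Along the horizontal streamline, P + ½ρv² is constant.
P₁ − P₂ = ½·1000·(6.90² − 1.22²) = ½·1000·46.2 = 23100 Pa.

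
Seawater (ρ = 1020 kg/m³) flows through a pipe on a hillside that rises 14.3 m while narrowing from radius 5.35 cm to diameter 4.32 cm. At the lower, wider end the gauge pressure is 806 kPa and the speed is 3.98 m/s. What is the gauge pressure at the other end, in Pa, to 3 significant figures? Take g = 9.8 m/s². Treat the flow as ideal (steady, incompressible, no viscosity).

P₂ ≈ 367000 Pa

Mass conservation (A₁v₁ = A₂v₂) gives v₂ = 3.98 × 89.9/14.7 = 24.4 m/s.
Bernoulli: P₁ + ½ρv₁² + ρg h₁ = P₂ + ½ρv₂² + ρg h₂, so P₂ = P₁ + ½ρ(v₁² − v₂²) − ρg(h₂ − h₁).
P₂ = 806000 + ½·1020·(3.98² − 24.4²) − 1020·9.8·(+14.3) = 806000 + (-296000) − (143000) = 367000 Pa.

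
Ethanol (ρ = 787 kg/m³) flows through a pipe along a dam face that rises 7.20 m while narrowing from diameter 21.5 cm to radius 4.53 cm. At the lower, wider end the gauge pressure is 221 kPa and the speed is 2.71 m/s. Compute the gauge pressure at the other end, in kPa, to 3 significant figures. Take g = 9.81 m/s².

P₂ ≈ 76.7 kPa

The volume flow rate is constant, so v₂ = (A₁/A₂)v₁ = (363/64.5)·2.71 = 15.3 m/s.
Applying Bernoulli between the two ends and solving for P₂: P₂ = P₁ + ½ρ(v₁² − v₂²) − ρgΔh.
P₂ = 221000 + ½·787·(2.71² − 15.3²) − 787·9.81·(+7.20) = 221000 + (-88800) − (55600) = 76700 Pa.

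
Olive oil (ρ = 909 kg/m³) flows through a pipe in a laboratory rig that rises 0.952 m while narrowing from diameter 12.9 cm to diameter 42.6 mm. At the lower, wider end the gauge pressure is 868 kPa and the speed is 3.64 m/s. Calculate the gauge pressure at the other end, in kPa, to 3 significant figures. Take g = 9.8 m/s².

Mass conservation (A₁v₁ = A₂v₂) gives v₂ = 3.64 × 131/14.3 = 33.4 m/s.
Energy conservation along the streamline gives P₂ = P₁ − ½ρ(v₂² − v₁²) − ρg(h₂ − h₁).
P₂ = 868000 + ½·909·(3.64² − 33.4²) − 909·9.8·(+0.952) = 868000 + (-500000) − (8480) = 359000 Pa.

P₂ ≈ 359 kPa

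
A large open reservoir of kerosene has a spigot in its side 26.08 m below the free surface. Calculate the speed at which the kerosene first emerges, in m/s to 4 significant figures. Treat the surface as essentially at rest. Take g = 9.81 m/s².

Torricelli's result v = √(2gh) gives v = √(2·9.81·26.08) = 22.62 m/s.

v = 22.62 m/s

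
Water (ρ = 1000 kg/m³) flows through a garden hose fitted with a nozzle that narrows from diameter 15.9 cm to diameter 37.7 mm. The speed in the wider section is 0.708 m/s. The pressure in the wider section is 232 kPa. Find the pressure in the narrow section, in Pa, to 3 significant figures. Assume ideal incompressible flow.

P₂ ≈ 153000 Pa

Continuity gives A₁v₁ = A₂v₂, so v₂ = (199 cm²)/(11.2 cm²) × 0.708 m/s = 12.6 m/s.
Bernoulli (h₁ = h₂): P₁ − P₂ = ½ρ(v₂² − v₁²).
P₂ = P₁ − ½ρ(v₂² − v₁²) = 232000 − ½·1000·(12.6² − 0.708²) = 232000 − 79000 = 153000 Pa.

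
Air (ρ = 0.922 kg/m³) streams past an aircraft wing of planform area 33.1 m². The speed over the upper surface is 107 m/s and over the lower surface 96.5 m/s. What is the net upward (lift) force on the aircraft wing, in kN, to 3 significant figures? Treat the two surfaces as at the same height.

F = 32.6 kN

With equal heights on the two surfaces, Bernoulli gives P_lower − P_upper = ½ρ(v_upper² − v_lower²).
ΔP = ½·0.922·(107² − 96.5²) = 985 Pa.
Lift = ΔP · A = 985 × 33.1 = 32600 N.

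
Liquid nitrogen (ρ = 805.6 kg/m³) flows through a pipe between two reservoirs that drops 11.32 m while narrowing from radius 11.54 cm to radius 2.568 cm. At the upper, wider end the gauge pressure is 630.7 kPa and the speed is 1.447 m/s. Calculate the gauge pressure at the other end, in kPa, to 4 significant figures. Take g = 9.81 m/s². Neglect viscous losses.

377.1 kPa

Continuity gives A₁v₁ = A₂v₂, so v₂ = (418.4 cm²)/(20.72 cm²) × 1.447 m/s = 29.22 m/s.
Energy conservation along the streamline gives P₂ = P₁ − ½ρ(v₂² − v₁²) − ρg(h₂ − h₁).
P₂ = 630700 + ½·805.6·(1.447² − 29.22²) − 805.6·9.81·(−11.32) = 630700 + (-343100) − (-89460) = 377100 Pa.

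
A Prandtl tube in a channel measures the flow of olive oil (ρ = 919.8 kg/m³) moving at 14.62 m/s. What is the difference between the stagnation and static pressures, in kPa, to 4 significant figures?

ΔP ≈ 98.30 kPa

Bernoulli between the free stream and the stagnation point: ½ρv² = P_stag − P_static.
ΔP = ½·919.8·14.62² = 98300 Pa.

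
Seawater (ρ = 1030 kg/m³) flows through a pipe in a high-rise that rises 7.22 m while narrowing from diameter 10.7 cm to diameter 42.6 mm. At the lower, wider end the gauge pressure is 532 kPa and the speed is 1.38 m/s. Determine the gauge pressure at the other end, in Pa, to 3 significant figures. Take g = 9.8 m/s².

P₂ ≈ 421000 Pa

By continuity, v₂ = v₁·A₁/A₂ = 1.38·(89.9/14.3) = 8.71 m/s.
Applying Bernoulli between the two ends and solving for P₂: P₂ = P₁ + ½ρ(v₁² − v₂²) − ρgΔh.
P₂ = 532000 + ½·1030·(1.38² − 8.71²) − 1030·9.8·(+7.22) = 532000 + (-38100) − (72900) = 421000 Pa.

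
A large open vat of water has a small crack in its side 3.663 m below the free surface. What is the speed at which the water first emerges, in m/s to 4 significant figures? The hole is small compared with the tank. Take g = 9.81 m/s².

v ≈ 8.478 m/s

Torricelli's result v = √(2gh) gives v = √(2·9.81·3.663) = 8.478 m/s.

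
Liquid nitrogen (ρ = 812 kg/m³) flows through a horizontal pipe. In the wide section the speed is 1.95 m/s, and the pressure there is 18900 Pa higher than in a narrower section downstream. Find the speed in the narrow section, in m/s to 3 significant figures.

v₂ ≈ 7.10 m/s

Horizontal Bernoulli: P₁ + ½ρv₁² = P₂ + ½ρv₂², so v₂² = v₁² + 2(P₁ − P₂)/ρ.
v₂ = √(1.95² + 2·18900/812) = √(3.80 + 46.6) = 7.10 m/s.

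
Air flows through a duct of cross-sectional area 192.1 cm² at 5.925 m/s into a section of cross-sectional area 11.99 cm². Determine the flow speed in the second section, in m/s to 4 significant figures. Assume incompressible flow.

v₂ = 94.93 m/s

Continuity gives A₁v₁ = A₂v₂, so v₂ = (192.1 cm²)/(11.99 cm²) × 5.925 m/s = 94.93 m/s.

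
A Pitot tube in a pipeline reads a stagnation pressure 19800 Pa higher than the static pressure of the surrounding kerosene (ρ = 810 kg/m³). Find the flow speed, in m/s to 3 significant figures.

v = 6.99 m/s

The dynamic pressure equals the rise in static pressure at the stagnation point: ΔP = ½ρv².
v = √(2ΔP/ρ) = √(2·19800/810) = 6.99 m/s.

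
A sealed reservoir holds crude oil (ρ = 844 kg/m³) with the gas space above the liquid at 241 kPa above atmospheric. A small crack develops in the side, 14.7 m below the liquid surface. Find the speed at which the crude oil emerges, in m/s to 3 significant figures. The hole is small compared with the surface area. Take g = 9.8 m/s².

Take point 1 at the surface (v₁ ≈ 0) and point 2 at the hole (at atmospheric pressure). Bernoulli: P₁ + ρg h = P_atm + ½ρv₂².
With P₁ − P_atm = 241000 Pa, v₂ = √(2gh + 2ΔP/ρ) = √(2·9.8·14.7 + 2·241000/844) = 29.3 m/s.

v ≈ 29.3 m/s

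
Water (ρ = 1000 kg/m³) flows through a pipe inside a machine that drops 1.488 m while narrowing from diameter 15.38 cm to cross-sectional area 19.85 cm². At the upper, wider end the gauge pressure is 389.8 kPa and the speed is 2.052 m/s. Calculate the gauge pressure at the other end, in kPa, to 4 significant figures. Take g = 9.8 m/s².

222.1 kPa

Mass conservation (A₁v₁ = A₂v₂) gives v₂ = 2.052 × 185.8/19.85 = 19.21 m/s.
Applying Bernoulli between the two ends and solving for P₂: P₂ = P₁ + ½ρ(v₁² − v₂²) − ρgΔh.
P₂ = 389800 + ½·1000·(2.052² − 19.21²) − 1000·9.8·(−1.488) = 389800 + (-182300) − (-14580) = 222100 Pa.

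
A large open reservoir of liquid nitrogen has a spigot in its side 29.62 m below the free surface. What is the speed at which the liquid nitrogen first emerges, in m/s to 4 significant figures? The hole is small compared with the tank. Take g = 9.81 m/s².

Bernoulli from surface to hole (P equal, v_surface ≈ 0): v = √(2gh) = √(2×9.81×29.62) = 24.11 m/s.

v ≈ 24.11 m/s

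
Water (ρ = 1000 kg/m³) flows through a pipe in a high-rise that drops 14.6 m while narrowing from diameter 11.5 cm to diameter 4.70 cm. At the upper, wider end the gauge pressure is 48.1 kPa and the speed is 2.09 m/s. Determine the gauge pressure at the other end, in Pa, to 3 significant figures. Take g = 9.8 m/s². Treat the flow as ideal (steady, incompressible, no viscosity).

Mass conservation (A₁v₁ = A₂v₂) gives v₂ = 2.09 × 104/17.3 = 12.5 m/s.
Energy conservation along the streamline gives P₂ = P₁ − ½ρ(v₂² − v₁²) − ρg(h₂ − h₁).
P₂ = 48100 + ½·1000·(2.09² − 12.5²) − 1000·9.8·(−14.6) = 48100 + (-76100) − (-143000) = 115000 Pa.

P₂ ≈ 115000 Pa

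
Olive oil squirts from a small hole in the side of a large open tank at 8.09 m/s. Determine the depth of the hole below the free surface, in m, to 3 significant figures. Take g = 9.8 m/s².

Torricelli: v = √(2gh), so h = v²/(2g).
h = 8.09²/(2·9.8) = 65.4/19.60 = 3.34 m.

3.34 m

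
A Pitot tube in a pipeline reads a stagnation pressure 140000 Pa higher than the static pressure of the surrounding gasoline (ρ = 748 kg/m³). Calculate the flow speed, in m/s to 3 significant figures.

v ≈ 19.3 m/s

At the stagnation point the flow is brought to rest, so Bernoulli gives P_stag − P_static = ½ρv².
v = √(2ΔP/ρ) = √(2·140000/748) = 19.3 m/s.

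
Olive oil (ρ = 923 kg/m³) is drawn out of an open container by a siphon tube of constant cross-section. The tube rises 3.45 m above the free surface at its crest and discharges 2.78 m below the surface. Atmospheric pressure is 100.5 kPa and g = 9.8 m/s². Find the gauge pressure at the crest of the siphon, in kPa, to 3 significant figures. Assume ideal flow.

Bernoulli surface→outlet gives ½v² = g·h_out, so v = √(2·9.8·2.78) = 7.38 m/s.
The bore is uniform, so the speed at the crest is the same v. Bernoulli surface→crest: P_atm = P_top + ½ρv² + ρg·h_top.
P_top = 100500 − ½·923·7.38² − 923·9.8·3.45 = 44100 Pa. So P_gauge = P_top − P_atm = -56400 Pa.

P_gauge ≈ -56.4 kPa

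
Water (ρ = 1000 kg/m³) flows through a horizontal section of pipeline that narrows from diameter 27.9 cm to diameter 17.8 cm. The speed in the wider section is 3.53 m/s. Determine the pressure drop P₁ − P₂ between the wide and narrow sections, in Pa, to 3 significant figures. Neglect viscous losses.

Continuity gives A₁v₁ = A₂v₂, so v₂ = (611 cm²)/(249 cm²) × 3.53 m/s = 8.67 m/s.
The pipe is horizontal, so Bernoulli reduces to P₁ + ½ρv₁² = P₂ + ½ρv₂².
P₁ − P₂ = ½·1000·(8.67² − 3.53²) = ½·1000·62.8 = 31400 Pa.

ΔP ≈ 31400 Pa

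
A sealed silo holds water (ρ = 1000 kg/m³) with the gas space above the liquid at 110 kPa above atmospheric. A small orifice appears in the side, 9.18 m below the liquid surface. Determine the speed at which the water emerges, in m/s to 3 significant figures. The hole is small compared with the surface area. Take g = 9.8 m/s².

v = 20.0 m/s

Take point 1 at the surface (v₁ ≈ 0) and point 2 at the hole (at atmospheric pressure). Bernoulli: P₁ + ρg h = P_atm + ½ρv₂².
With P₁ − P_atm = 110000 Pa, v₂ = √(2gh + 2ΔP/ρ) = √(2·9.8·9.18 + 2·110000/1000) = 20.0 m/s.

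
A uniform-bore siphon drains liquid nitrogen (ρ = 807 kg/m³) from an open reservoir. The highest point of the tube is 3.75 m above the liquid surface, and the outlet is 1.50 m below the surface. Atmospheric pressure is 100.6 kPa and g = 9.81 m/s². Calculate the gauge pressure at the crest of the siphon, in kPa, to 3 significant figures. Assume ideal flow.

P_gauge = -41.6 kPa

The outlet speed comes from Torricelli: v = √(2g·1.50) = 5.42 m/s.
With constant cross-section the crest speed equals v; applying Bernoulli from the surface up to the crest, P_top = P_atm − ½ρv² − ρg·h_top.
P_top = 100600 − ½·807·5.42² − 807·9.81·3.75 = 59000 Pa. So P_gauge = P_top − P_atm = -41600 Pa.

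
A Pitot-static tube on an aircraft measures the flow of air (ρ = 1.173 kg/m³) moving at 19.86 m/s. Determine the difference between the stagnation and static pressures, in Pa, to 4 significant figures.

At the stagnation point the flow is brought to rest, so Bernoulli gives P_stag − P_static = ½ρv².
ΔP = ½·1.173·19.86² = 231.3 Pa.

ΔP ≈ 231.3 Pa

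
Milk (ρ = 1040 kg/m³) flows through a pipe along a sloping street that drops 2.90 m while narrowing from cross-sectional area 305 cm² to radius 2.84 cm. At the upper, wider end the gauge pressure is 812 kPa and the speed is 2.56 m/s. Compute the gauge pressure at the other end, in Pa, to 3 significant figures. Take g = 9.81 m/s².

The volume flow rate is constant, so v₂ = (A₁/A₂)v₁ = (305/25.3)·2.56 = 30.8 m/s.
Applying Bernoulli between the two ends and solving for P₂: P₂ = P₁ + ½ρ(v₁² − v₂²) − ρgΔh.
P₂ = 812000 + ½·1040·(2.56² − 30.8²) − 1040·9.81·(−2.90) = 812000 + (-490000) − (-29600) = 351000 Pa.

351000 Pa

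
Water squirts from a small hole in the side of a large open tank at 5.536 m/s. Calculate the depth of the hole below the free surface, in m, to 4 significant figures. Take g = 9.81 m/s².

1.562 m

Torricelli: v = √(2gh), so h = v²/(2g).
h = 5.536²/(2·9.81) = 30.65/19.62 = 1.562 m.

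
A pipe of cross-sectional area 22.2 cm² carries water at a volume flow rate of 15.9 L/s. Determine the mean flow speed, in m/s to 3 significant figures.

Q = 15.9 L/s = 0.0159 m³/s.
v = Q/A = 0.0159 / 0.00222 = 7.16 m/s.

v = 7.16 m/s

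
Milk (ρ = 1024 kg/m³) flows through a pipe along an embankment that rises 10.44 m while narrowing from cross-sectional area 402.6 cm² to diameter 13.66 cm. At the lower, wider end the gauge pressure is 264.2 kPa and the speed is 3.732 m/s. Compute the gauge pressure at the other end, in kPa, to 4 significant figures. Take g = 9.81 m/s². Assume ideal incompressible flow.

P₂ ≈ 112.6 kPa

The volume flow rate is constant, so v₂ = (A₁/A₂)v₁ = (402.6/146.6)·3.732 = 10.25 m/s.
Applying Bernoulli between the two ends and solving for P₂: P₂ = P₁ + ½ρ(v₁² − v₂²) − ρgΔh.
P₂ = 264200 + ½·1024·(3.732² − 10.25²) − 1024·9.81·(+10.44) = 264200 + (-46690) − (104900) = 112600 Pa.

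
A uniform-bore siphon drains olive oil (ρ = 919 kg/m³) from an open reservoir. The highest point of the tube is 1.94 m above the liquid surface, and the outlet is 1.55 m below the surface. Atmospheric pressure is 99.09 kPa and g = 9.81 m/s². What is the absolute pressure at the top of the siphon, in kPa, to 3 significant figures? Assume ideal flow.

Bernoulli surface→outlet gives ½v² = g·h_out, so v = √(2·9.81·1.55) = 5.51 m/s.
The bore is uniform, so the speed at the crest is the same v. Bernoulli surface→crest: P_atm = P_top + ½ρv² + ρg·h_top.
P_top = 99090 − ½·919·5.51² − 919·9.81·1.94 = 67600 Pa.

67.6 kPa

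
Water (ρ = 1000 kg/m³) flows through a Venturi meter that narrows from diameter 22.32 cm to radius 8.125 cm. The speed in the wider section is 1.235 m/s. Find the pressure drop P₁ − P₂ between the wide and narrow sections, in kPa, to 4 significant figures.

1.952 kPa

The volume flow rate is constant, so v₂ = (A₁/A₂)v₁ = (391.3/207.4)·1.235 = 2.330 m/s.
The pipe is horizontal, so Bernoulli reduces to P₁ + ½ρv₁² = P₂ + ½ρv₂².
P₁ − P₂ = ½·1000·(2.330² − 1.235²) = ½·1000·3.903 = 1952 Pa.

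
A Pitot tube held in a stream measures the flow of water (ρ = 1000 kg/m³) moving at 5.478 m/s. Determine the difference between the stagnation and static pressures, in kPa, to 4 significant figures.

ΔP ≈ 15.00 kPa

At the stagnation point the flow is brought to rest, so Bernoulli gives P_stag − P_static = ½ρv².
ΔP = ½·1000·5.478² = 15000 Pa.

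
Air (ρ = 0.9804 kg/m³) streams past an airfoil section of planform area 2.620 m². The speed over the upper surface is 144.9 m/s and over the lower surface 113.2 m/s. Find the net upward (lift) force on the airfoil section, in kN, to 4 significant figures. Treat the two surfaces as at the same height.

With equal heights on the two surfaces, Bernoulli gives P_lower − P_upper = ½ρ(v_upper² − v_lower²).
ΔP = ½·0.9804·(144.9² − 113.2²) = 4011 Pa.
Lift = ΔP · A = 4011 × 2.620 = 10510 N.

10.51 kN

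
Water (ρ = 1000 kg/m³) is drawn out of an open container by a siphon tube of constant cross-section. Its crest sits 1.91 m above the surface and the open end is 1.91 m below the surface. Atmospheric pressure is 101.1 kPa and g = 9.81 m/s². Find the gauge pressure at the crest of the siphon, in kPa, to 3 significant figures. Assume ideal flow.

P_gauge ≈ -37.5 kPa

Bernoulli surface→outlet gives ½v² = g·h_out, so v = √(2·9.81·1.91) = 6.12 m/s.
The bore is uniform, so the speed at the crest is the same v. Bernoulli surface→crest: P_atm = P_top + ½ρv² + ρg·h_top.
P_top = 101100 − ½·1000·6.12² − 1000·9.81·1.91 = 63600 Pa. So P_gauge = P_top − P_atm = -37500 Pa.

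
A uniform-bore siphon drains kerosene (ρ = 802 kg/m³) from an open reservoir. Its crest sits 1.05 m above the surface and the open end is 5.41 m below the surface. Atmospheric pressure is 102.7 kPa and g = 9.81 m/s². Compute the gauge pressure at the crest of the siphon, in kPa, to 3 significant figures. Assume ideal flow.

P_gauge ≈ -50.8 kPa

Bernoulli surface→outlet gives ½v² = g·h_out, so v = √(2·9.81·5.41) = 10.3 m/s.
With constant cross-section the crest speed equals v; applying Bernoulli from the surface up to the crest, P_top = P_atm − ½ρv² − ρg·h_top.
P_top = 102700 − ½·802·10.3² − 802·9.81·1.05 = 51900 Pa. So P_gauge = P_top − P_atm = -50800 Pa.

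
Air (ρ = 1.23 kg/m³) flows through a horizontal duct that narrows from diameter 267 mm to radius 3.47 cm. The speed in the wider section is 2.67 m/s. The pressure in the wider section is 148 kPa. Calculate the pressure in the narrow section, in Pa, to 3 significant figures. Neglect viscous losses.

The volume flow rate is constant, so v₂ = (A₁/A₂)v₁ = (560/37.8)·2.67 = 39.5 m/s.
With no height change, Bernoulli's equation is P₁ + ½ρv₁² = P₂ + ½ρv₂².
P₂ = P₁ − ½ρ(v₂² − v₁²) = 148000 − ½·1.23·(39.5² − 2.67²) = 148000 − 956 = 147000 Pa.

P₂ ≈ 147000 Pa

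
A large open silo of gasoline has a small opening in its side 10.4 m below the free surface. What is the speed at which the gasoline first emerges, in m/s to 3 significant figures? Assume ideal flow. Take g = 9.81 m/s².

v = 14.3 m/s

Torricelli's result v = √(2gh) gives v = √(2·9.81·10.4) = 14.3 m/s.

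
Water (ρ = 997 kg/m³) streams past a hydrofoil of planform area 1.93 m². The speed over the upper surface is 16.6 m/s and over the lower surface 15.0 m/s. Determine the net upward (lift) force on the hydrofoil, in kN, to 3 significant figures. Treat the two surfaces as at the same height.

From P + ½ρv² = const at equal height, P_low − P_up = ½ρ(v_up² − v_low²).
ΔP = ½·997·(16.6² − 15.0²) = 25200 Pa.
Lift = ΔP · A = 25200 × 1.93 = 48600 N.

F ≈ 48.6 kN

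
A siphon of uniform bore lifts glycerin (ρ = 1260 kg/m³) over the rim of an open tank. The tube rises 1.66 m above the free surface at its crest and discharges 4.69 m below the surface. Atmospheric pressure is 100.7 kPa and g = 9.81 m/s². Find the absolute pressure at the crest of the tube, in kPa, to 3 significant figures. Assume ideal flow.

From the surface to the outlet (both open to atmosphere, surface at rest): v = √(2g·h_out) = √(2·9.81·4.69) = 9.59 m/s.
With constant cross-section the crest speed equals v; applying Bernoulli from the surface up to the crest, P_top = P_atm − ½ρv² − ρg·h_top.
P_top = 100700 − ½·1260·9.59² − 1260·9.81·1.66 = 22200 Pa.

22.2 kPa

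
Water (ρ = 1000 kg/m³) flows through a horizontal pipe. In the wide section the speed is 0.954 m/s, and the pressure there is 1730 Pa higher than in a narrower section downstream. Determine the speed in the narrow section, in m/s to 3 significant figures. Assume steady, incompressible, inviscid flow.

Along the level pipe P + ½ρv² is conserved, hence v₂² = v₁² + 2(P₁ − P₂)/ρ.
v₂ = √(0.954² + 2·1730/1000) = √(0.910 + 3.46) = 2.09 m/s.

v₂ ≈ 2.09 m/s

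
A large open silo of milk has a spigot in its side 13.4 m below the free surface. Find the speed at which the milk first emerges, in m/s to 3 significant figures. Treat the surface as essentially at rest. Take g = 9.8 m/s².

16.2 m/s

Bernoulli from surface to hole (P equal, v_surface ≈ 0): v = √(2gh) = √(2×9.8×13.4) = 16.2 m/s.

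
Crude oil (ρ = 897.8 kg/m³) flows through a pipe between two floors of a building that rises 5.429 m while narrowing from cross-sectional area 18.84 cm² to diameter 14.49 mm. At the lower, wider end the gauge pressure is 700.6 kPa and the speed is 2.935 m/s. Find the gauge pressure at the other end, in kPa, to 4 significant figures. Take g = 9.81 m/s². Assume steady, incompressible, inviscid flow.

The volume flow rate is constant, so v₂ = (A₁/A₂)v₁ = (18.84/1.649)·2.935 = 33.53 m/s.
Energy conservation along the streamline gives P₂ = P₁ − ½ρ(v₂² − v₁²) − ρg(h₂ − h₁).
P₂ = 700600 + ½·897.8·(2.935² − 33.53²) − 897.8·9.81·(+5.429) = 700600 + (-500900) − (47820) = 151900 Pa.

P₂ = 151.9 kPa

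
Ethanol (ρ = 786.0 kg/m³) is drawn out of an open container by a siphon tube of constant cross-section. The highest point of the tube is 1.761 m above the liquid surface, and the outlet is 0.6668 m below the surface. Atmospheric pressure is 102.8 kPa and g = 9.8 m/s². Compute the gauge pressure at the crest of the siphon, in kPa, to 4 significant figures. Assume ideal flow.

The outlet speed comes from Torricelli: v = √(2g·0.6668) = 3.615 m/s.
With constant cross-section the crest speed equals v; applying Bernoulli from the surface up to the crest, P_top = P_atm − ½ρv² − ρg·h_top.
P_top = 102800 − ½·786.0·3.615² − 786.0·9.8·1.761 = 84100 Pa. So P_gauge = P_top − P_atm = -18700 Pa.

P_gauge ≈ -18.70 kPa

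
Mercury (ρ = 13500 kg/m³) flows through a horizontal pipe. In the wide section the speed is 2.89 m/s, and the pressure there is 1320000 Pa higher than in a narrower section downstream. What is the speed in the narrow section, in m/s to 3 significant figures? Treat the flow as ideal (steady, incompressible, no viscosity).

v₂ = 14.3 m/s

With h₁ = h₂, rearranging Bernoulli gives v₂ = √(v₁² + 2ΔP/ρ).
v₂ = √(2.89² + 2·1320000/13500) = √(8.35 + 196) = 14.3 m/s.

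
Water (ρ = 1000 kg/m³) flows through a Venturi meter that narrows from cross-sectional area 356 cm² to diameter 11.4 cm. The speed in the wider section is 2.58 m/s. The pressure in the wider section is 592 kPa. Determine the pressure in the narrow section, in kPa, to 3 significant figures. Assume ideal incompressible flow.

P₂ ≈ 555 kPa

Continuity gives A₁v₁ = A₂v₂, so v₂ = (356 cm²)/(102 cm²) × 2.58 m/s = 9.00 m/s.
Along the horizontal streamline, P + ½ρv² is constant.
P₂ = P₁ − ½ρ(v₂² − v₁²) = 592000 − ½·1000·(9.00² − 2.58²) = 592000 − 37200 = 555000 Pa.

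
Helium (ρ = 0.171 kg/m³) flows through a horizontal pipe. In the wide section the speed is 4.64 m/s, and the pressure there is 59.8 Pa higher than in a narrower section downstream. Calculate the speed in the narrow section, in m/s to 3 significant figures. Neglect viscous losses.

Horizontal Bernoulli: P₁ + ½ρv₁² = P₂ + ½ρv₂², so v₂² = v₁² + 2(P₁ − P₂)/ρ.
v₂ = √(4.64² + 2·59.8/0.171) = √(21.5 + 699) = 26.9 m/s.

v₂ = 26.9 m/s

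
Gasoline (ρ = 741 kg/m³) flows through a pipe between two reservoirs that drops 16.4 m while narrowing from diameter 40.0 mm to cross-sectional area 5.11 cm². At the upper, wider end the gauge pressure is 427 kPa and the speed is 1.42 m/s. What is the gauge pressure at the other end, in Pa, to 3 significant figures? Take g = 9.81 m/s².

Continuity gives A₁v₁ = A₂v₂, so v₂ = (12.6 cm²)/(5.11 cm²) × 1.42 m/s = 3.49 m/s.
Applying Bernoulli between the two ends and solving for P₂: P₂ = P₁ + ½ρ(v₁² − v₂²) − ρgΔh.
P₂ = 427000 + ½·741·(1.42² − 3.49²) − 741·9.81·(−16.4) = 427000 + (-3770) − (-119000) = 542000 Pa.

P₂ ≈ 542000 Pa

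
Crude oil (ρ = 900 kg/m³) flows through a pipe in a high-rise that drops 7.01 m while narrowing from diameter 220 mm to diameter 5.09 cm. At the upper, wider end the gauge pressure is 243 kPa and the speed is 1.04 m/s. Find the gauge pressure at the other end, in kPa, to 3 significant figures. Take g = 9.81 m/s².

P₂ = 136 kPa

By continuity, v₂ = v₁·A₁/A₂ = 1.04·(380/20.3) = 19.4 m/s.
Bernoulli: P₁ + ½ρv₁² + ρg h₁ = P₂ + ½ρv₂² + ρg h₂, so P₂ = P₁ + ½ρ(v₁² − v₂²) − ρg(h₂ − h₁).
P₂ = 243000 + ½·900·(1.04² − 19.4²) − 900·9.81·(−7.01) = 243000 + (-169000) − (-61900) = 136000 Pa.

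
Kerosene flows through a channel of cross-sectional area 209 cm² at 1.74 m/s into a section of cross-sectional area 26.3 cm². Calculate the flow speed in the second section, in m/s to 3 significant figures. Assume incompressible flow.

Mass conservation (A₁v₁ = A₂v₂) gives v₂ = 1.74 × 209/26.3 = 13.8 m/s.

v₂ ≈ 13.8 m/s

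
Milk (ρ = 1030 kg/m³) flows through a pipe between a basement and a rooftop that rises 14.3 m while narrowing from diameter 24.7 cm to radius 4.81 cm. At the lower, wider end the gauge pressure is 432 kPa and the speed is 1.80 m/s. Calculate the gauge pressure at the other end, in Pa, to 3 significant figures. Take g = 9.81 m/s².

P₂ ≈ 217000 Pa

By continuity, v₂ = v₁·A₁/A₂ = 1.80·(479/72.7) = 11.9 m/s.
Bernoulli: P₁ + ½ρv₁² + ρg h₁ = P₂ + ½ρv₂² + ρg h₂, so P₂ = P₁ + ½ρ(v₁² − v₂²) − ρg(h₂ − h₁).
P₂ = 432000 + ½·1030·(1.80² − 11.9²) − 1030·9.81·(+14.3) = 432000 + (-70800) − (144000) = 217000 Pa.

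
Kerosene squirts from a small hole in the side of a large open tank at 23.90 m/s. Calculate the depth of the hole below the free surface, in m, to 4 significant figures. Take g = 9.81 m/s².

h ≈ 29.11 m

Torricelli: v = √(2gh), so h = v²/(2g).
h = 23.90²/(2·9.81) = 571.2/19.62 = 29.11 m.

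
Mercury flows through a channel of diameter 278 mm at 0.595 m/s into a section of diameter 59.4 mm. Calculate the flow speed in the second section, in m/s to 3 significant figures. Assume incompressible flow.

v₂ ≈ 13.0 m/s

Mass conservation (A₁v₁ = A₂v₂) gives v₂ = 0.595 × 607/27.7 = 13.0 m/s.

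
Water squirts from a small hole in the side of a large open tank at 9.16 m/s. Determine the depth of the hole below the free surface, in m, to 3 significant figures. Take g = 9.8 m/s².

Inverting v = √(2gh) gives h = v² / 2g.
h = 9.16²/(2·9.8) = 83.9/19.60 = 4.28 m.

h = 4.28 m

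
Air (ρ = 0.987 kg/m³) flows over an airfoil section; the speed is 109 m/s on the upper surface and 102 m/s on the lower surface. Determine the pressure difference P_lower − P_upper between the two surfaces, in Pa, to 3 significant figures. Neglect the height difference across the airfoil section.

Bernoulli (same height): P_lower − P_upper = ½ρ(v_upper² − v_lower²).
ΔP = ½·0.987·(109² − 102²) = 729 Pa.

ΔP = 729 Pa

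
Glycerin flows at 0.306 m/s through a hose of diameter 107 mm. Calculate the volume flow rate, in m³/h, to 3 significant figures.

Q = A·v = 0.00899 m² × 0.306 m/s = 0.00275 m³/s.
Converting: 0.00275 m³/s × 3600 = 9.91 m³/h.

Q ≈ 9.91 m³/h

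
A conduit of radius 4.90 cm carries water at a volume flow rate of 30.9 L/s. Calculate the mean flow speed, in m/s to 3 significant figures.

v ≈ 4.10 m/s

Q = 30.9 L/s = 0.0309 m³/s.
v = Q/A = 0.0309 / 0.00754 = 4.10 m/s.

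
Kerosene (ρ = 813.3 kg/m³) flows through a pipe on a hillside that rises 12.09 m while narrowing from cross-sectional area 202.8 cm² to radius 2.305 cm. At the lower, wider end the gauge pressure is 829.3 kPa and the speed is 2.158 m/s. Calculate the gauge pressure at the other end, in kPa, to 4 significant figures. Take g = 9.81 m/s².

P₂ ≈ 455.2 kPa

The volume flow rate is constant, so v₂ = (A₁/A₂)v₁ = (202.8/16.69)·2.158 = 26.22 m/s.
Applying Bernoulli between the two ends and solving for P₂: P₂ = P₁ + ½ρ(v₁² − v₂²) − ρgΔh.
P₂ = 829300 + ½·813.3·(2.158² − 26.22²) − 813.3·9.81·(+12.09) = 829300 + (-277700) − (96460) = 455200 Pa.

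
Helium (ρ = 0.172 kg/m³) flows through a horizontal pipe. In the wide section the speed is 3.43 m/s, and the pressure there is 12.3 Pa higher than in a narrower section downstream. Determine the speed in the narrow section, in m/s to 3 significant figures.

Along the level pipe P + ½ρv² is conserved, hence v₂² = v₁² + 2(P₁ − P₂)/ρ.
v₂ = √(3.43² + 2·12.3/0.172) = √(11.8 + 143) = 12.4 m/s.

v₂ ≈ 12.4 m/s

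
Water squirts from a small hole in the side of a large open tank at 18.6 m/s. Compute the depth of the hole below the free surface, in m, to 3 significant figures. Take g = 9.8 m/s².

h ≈ 17.7 m

For a small hole in a large open tank, ½v² = gh, giving h = v²/(2g).
h = 18.6²/(2·9.8) = 346/19.60 = 17.7 m.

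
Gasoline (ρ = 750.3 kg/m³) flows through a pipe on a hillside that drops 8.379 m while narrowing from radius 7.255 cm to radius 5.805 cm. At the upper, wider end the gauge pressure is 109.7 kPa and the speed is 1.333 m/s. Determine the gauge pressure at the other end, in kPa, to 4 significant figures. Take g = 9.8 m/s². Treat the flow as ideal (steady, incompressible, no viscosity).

Mass conservation (A₁v₁ = A₂v₂) gives v₂ = 1.333 × 165.4/105.9 = 2.082 m/s.
Applying Bernoulli between the two ends and solving for P₂: P₂ = P₁ + ½ρ(v₁² − v₂²) − ρgΔh.
P₂ = 109700 + ½·750.3·(1.333² − 2.082²) − 750.3·9.8·(−8.379) = 109700 + (-959.7) − (-61610) = 170400 Pa.

P₂ ≈ 170.4 kPa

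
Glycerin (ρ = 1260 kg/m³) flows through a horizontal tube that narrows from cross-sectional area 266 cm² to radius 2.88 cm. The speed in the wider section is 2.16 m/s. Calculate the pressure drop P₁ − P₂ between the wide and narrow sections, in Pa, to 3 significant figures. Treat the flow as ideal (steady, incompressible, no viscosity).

303000 Pa

By continuity, v₂ = v₁·A₁/A₂ = 2.16·(266/26.1) = 22.0 m/s.
Along the horizontal streamline, P + ½ρv² is constant.
P₁ − P₂ = ½·1260·(22.0² − 2.16²) = ½·1260·482 = 303000 Pa.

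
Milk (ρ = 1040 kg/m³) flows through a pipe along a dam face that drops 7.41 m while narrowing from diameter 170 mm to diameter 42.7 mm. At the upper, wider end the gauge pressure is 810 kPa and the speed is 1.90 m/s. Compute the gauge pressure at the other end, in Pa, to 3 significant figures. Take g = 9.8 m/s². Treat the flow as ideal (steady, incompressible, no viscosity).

Continuity gives A₁v₁ = A₂v₂, so v₂ = (227 cm²)/(14.3 cm²) × 1.90 m/s = 30.1 m/s.
Bernoulli: P₁ + ½ρv₁² + ρg h₁ = P₂ + ½ρv₂² + ρg h₂, so P₂ = P₁ + ½ρ(v₁² − v₂²) − ρg(h₂ − h₁).
P₂ = 810000 + ½·1040·(1.90² − 30.1²) − 1040·9.8·(−7.41) = 810000 + (-470000) − (-75500) = 416000 Pa.

416000 Pa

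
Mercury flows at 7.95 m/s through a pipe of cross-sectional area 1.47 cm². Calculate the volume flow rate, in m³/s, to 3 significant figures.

0.00117 m³/s

Q = A·v = 0.000147 m² × 7.95 m/s = 0.00117 m³/s.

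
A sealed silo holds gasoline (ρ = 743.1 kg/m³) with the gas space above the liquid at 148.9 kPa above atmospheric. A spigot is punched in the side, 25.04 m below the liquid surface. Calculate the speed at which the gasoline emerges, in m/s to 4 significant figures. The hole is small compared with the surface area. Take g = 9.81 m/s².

v ≈ 29.87 m/s

Take point 1 at the surface (v₁ ≈ 0) and point 2 at the hole (at atmospheric pressure). Bernoulli: P₁ + ρg h = P_atm + ½ρv₂².
With P₁ − P_atm = 148900 Pa, v₂ = √(2gh + 2ΔP/ρ) = √(2·9.81·25.04 + 2·148900/743.1) = 29.87 m/s.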